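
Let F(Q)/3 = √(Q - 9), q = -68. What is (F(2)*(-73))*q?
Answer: 14892*I*√7 ≈ 39401.0*I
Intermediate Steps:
F(Q) = 3*√(-9 + Q) (F(Q) = 3*√(Q - 9) = 3*√(-9 + Q))
(F(2)*(-73))*q = ((3*√(-9 + 2))*(-73))*(-68) = ((3*√(-7))*(-73))*(-68) = ((3*(I*√7))*(-73))*(-68) = ((3*I*√7)*(-73))*(-68) = -219*I*√7*(-68) = 14892*I*√7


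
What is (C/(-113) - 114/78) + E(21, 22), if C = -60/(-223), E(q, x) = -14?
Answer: -5065779/327587 ≈ -15.464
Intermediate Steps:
C = 60/223 (C = -60*(-1/223) = 60/223 ≈ 0.26906)
(C/(-113) - 114/78) + E(21, 22) = ((60/223)/(-113) - 114/78) - 14 = ((60/223)*(-1/113) - 114*1/78) - 14 = (-60/25199 - 19/13) - 14 = -479561/327587 - 14 = -5065779/327587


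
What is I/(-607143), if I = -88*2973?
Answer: 87208/202381 ≈ 0.43091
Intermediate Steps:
I = -261624
I/(-607143) = -261624/(-607143) = -261624*(-1/607143) = 87208/202381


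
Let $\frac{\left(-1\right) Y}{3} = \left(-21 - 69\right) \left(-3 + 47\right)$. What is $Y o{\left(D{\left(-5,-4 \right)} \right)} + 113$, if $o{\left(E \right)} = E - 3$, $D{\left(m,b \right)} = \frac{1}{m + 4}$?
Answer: $-47407$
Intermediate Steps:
$D{\left(m,b \right)} = \frac{1}{4 + m}$
$o{\left(E \right)} = -3 + E$
$Y = 11880$ ($Y = - 3 \left(-21 - 69\right) \left(-3 + 47\right) = - 3 \left(\left(-90\right) 44\right) = \left(-3\right) \left(-3960\right) = 11880$)
$Y o{\left(D{\left(-5,-4 \right)} \right)} + 113 = 11880 \left(-3 + \frac{1}{4 - 5}\right) + 113 = 11880 \left(-3 + \frac{1}{-1}\right) + 113 = 11880 \left(-3 - 1\right) + 113 = 11880 \left(-4\right) + 113 = -47520 + 113 = -47407$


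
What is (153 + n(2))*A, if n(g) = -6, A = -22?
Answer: -3234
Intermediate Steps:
(153 + n(2))*A = (153 - 6)*(-22) = 147*(-22) = -3234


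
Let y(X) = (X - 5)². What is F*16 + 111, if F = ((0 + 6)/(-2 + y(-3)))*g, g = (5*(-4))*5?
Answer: -1359/31 ≈ -43.839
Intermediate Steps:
y(X) = (-5 + X)²
g = -100 (g = -20*5 = -100)
F = -300/31 (F = ((0 + 6)/(-2 + (-5 - 3)²))*(-100) = (6/(-2 + (-8)²))*(-100) = (6/(-2 + 64))*(-100) = (6/62)*(-100) = (6*(1/62))*(-100) = (3/31)*(-100) = -300/31 ≈ -9.6774)
F*16 + 111 = -300/31*16 + 111 = -4800/31 + 111 = -1359/31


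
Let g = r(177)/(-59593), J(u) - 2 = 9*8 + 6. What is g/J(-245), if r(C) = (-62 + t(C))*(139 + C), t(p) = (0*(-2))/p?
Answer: 2449/595930 ≈ 0.0041095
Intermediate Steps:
t(p) = 0 (t(p) = 0/p = 0)
r(C) = -8618 - 62*C (r(C) = (-62 + 0)*(139 + C) = -62*(139 + C) = -8618 - 62*C)
J(u) = 80 (J(u) = 2 + (9*8 + 6) = 2 + (72 + 6) = 2 + 78 = 80)
g = 19592/59593 (g = (-8618 - 62*177)/(-59593) = (-8618 - 10974)*(-1/59593) = -19592*(-1/59593) = 19592/59593 ≈ 0.32876)
g/J(-245) = (19592/59593)/80 = (19592/59593)*(1/80) = 2449/595930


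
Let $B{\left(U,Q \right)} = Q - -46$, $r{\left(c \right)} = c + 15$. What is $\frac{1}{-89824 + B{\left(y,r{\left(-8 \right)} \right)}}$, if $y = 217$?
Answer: $- \frac{1}{89771} \approx -1.1139 \cdot 10^{-5}$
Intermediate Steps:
$r{\left(c \right)} = 15 + c$
$B{\left(U,Q \right)} = 46 + Q$ ($B{\left(U,Q \right)} = Q + 46 = 46 + Q$)
$\frac{1}{-89824 + B{\left(y,r{\left(-8 \right)} \right)}} = \frac{1}{-89824 + \left(46 + \left(15 - 8\right)\right)} = \frac{1}{-89824 + \left(46 + 7\right)} = \frac{1}{-89824 + 53} = \frac{1}{-89771} = - \frac{1}{89771}$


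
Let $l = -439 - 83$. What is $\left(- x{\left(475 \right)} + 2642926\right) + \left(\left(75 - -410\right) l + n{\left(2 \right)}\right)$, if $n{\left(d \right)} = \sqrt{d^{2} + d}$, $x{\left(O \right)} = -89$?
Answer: $2389845 + \sqrt{6} \approx 2.3898 \cdot 10^{6}$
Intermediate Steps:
$l = -522$ ($l = -439 - 83 = -522$)
$n{\left(d \right)} = \sqrt{d + d^{2}}$
$\left(- x{\left(475 \right)} + 2642926\right) + \left(\left(75 - -410\right) l + n{\left(2 \right)}\right) = \left(\left(-1\right) \left(-89\right) + 2642926\right) + \left(\left(75 - -410\right) \left(-522\right) + \sqrt{2 \left(1 + 2\right)}\right) = \left(89 + 2642926\right) + \left(\left(75 + 410\right) \left(-522\right) + \sqrt{2 \cdot 3}\right) = 2643015 + \left(485 \left(-522\right) + \sqrt{6}\right) = 2643015 - \left(253170 - \sqrt{6}\right) = 2389845 + \sqrt{6}$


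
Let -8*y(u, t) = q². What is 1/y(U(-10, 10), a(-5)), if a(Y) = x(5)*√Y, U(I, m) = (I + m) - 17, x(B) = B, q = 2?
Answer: -2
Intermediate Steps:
U(I, m) = -17 + I + m
a(Y) = 5*√Y
y(u, t) = -½ (y(u, t) = -⅛*2² = -⅛*4 = -½)
1/y(U(-10, 10), a(-5)) = 1/(-½) = -2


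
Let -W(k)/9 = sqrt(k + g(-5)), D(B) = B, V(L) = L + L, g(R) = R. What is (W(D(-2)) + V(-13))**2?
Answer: 109 + 468*I*sqrt(7) ≈ 109.0 + 1238.2*I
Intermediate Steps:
V(L) = 2*L
W(k) = -9*sqrt(-5 + k) (W(k) = -9*sqrt(k - 5) = -9*sqrt(-5 + k))
(W(D(-2)) + V(-13))**2 = (-9*sqrt(-5 - 2) + 2*(-13))**2 = (-9*I*sqrt(7) - 26)**2 = (-26 - 9*I*sqrt(7))**2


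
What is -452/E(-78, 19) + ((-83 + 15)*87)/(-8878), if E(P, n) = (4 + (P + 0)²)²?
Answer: 27408137081/41131489904 ≈ 0.66635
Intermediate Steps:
E(P, n) = (4 + P²)²
-452/E(-78, 19) + ((-83 + 15)*87)/(-8878) = -452/(4 + (-78)²)² + ((-83 + 15)*87)/(-8878) = -452/(4 + 6084)² - 68*87*(-1/8878) = -452/(6088²) - 5916*(-1/8878) = -452/37063744 + 2958/4439 = -452*1/37063744 + 2958/4439 = -113/9265936 + 2958/4439 = 27408137081/41131489904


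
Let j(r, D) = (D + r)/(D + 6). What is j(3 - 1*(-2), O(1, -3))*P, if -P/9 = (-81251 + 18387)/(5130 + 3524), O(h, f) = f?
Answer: 188592/4327 ≈ 43.585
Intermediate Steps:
j(r, D) = (D + r)/(6 + D)
P = 282888/4327 (P = -9*(-81251 + 18387)/(5130 + 3524) = -(-565776)/8654 = -9*(-31432/4327) = 282888/4327 ≈ 65.377)
j(3 - 1*(-2), O(1, -3))*P = ((-3 + (3 - 1*(-2)))/(6 - 3))*(282888/4327) = ((-3 + (3 + 2))/3)*(282888/4327) = ((-3 + 5)/3)*(282888/4327) = ((⅓)*2)*(282888/4327) = (⅔)*(282888/4327) = 188592/4327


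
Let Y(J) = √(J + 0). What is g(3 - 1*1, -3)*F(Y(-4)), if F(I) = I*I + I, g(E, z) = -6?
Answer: 24 - 12*I ≈ 24.0 - 12.0*I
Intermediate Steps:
Y(J) = √J
F(I) = I + I² (F(I) = I² + I = I + I²)
g(3 - 1*1, -3)*F(Y(-4)) = -6*√(-4)*(1 + √(-4)) = -6*2*I*(1 + 2*I) = -12*I*(1 + 2*I)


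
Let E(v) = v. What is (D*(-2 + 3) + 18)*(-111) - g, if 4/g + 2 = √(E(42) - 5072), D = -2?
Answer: -4470188/2517 + 2*I*√5030/2517 ≈ -1776.0 + 0.056355*I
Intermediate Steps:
g = 4/(-2 + I*√5030) (g = 4/(-2 + √(42 - 5072)) = 4/(-2 + √(-5030)) = 4/(-2 + I*√5030) ≈ -0.0015892 - 0.056355*I)
(D*(-2 + 3) + 18)*(-111) - g = (-2*(-2 + 3) + 18)*(-111) - (-4/2517 - 2*I*√5030/2517) = (-2*1 + 18)*(-111) + (4/2517 + 2*I*√5030/2517) = (-2 + 18)*(-111) + (4/2517 + 2*I*√5030/2517) = 16*(-111) + (4/2517 + 2*I*√5030/2517) = -1776 + (4/2517 + 2*I*√5030/2517) = -4470188/2517 + 2*I*√5030/2517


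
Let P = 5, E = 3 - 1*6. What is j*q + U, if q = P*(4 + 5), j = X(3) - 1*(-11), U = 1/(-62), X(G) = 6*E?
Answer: -19531/62 ≈ -315.02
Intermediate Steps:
E = -3 (E = 3 - 6 = -3)
X(G) = -18 (X(G) = 6*(-3) = -18)
U = -1/62 ≈ -0.016129
j = -7 (j = -18 - 1*(-11) = -18 + 11 = -7)
q = 45 (q = 5*(4 + 5) = 5*9 = 45)
j*q + U = -7*45 - 1/62 = -315 - 1/62 = -19531/62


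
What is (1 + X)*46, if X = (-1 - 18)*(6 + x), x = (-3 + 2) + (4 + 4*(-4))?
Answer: 6164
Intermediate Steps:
x = -13 (x = -1 + (4 - 16) = -1 - 12 = -13)
X = 133 (X = (-1 - 18)*(6 - 13) = -19*(-7) = 133)
(1 + X)*46 = (1 + 133)*46 = 134*46 = 6164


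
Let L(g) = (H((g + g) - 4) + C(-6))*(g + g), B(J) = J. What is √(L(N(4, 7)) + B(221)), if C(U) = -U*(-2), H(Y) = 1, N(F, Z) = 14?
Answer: I*√87 ≈ 9.3274*I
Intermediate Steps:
C(U) = 2*U
L(g) = -22*g (L(g) = (1 + 2*(-6))*(g + g) = (1 - 12)*(2*g) = -22*g)
√(L(N(4, 7)) + B(221)) = √(-22*14 + 221) = √(-308 + 221) = √(-87) = I*√87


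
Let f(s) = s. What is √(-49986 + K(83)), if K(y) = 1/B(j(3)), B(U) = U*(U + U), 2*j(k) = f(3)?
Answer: 4*I*√28117/3 ≈ 223.57*I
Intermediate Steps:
j(k) = 3/2 (j(k) = (½)*3 = 3/2)
B(U) = 2*U² (B(U) = U*(2*U) = 2*U²)
K(y) = 2/9 (K(y) = 1/(2*(3/2)²) = 1/(2*(9/4)) = 1/(9/2) = 2/9)
√(-49986 + K(83)) = √(-49986 + 2/9) = √(-449872/9) = 4*I*√28117/3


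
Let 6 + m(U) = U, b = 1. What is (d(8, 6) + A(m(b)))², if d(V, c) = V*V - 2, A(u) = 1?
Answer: 3969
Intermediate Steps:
m(U) = -6 + U
d(V, c) = -2 + V² (d(V, c) = V² - 2 = -2 + V²)
(d(8, 6) + A(m(b)))² = ((-2 + 8²) + 1)² = ((-2 + 64) + 1)² = (62 + 1)² = 63² = 3969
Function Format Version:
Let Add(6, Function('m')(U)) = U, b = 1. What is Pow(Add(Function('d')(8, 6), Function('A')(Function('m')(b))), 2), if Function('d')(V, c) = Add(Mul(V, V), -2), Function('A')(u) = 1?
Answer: 3969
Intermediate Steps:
Function('m')(U) = Add(-6, U)
Function('d')(V, c) = Add(-2, Pow(V, 2)) (Function('d')(V, c) = Add(Pow(V, 2), -2) = Add(-2, Pow(V, 2)))
Pow(Add(Function('d')(8, 6), Function('A')(Function('m')(b))), 2) = Pow(Add(Add(-2, Pow(8, 2)), 1), 2) = Pow(Add(Add(-2, 64), 1), 2) = Pow(Add(62, 1), 2) = Pow(63, 2) = 3969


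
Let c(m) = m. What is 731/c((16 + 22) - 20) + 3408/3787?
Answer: 2829641/68166 ≈ 41.511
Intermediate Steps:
731/c((16 + 22) - 20) + 3408/3787 = 731/((16 + 22) - 20) + 3408/3787 = 731/(38 - 20) + 3408*(1/3787) = 731/18 + 3408/3787 = 2829641/68166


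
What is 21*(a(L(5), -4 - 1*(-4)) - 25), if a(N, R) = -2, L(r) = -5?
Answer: -567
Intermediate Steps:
21*(a(L(5), -4 - 1*(-4)) - 25) = 21*(-2 - 25) = 21*(-27) = -567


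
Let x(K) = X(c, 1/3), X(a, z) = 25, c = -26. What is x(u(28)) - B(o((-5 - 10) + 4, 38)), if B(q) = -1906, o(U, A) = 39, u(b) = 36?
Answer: 1931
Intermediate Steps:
x(K) = 25
x(u(28)) - B(o((-5 - 10) + 4, 38)) = 25 - 1*(-1906) = 25 + 1906 = 1931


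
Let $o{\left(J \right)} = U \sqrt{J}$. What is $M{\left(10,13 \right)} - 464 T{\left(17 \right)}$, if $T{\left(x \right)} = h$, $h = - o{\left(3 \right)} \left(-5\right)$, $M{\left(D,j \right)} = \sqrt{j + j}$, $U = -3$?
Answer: $\sqrt{26} + 6960 \sqrt{3} \approx 12060.0$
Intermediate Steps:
$M{\left(D,j \right)} = \sqrt{2} \sqrt{j}$ ($M{\left(D,j \right)} = \sqrt{2 j} = \sqrt{2} \sqrt{j}$)
$o{\left(J \right)} = - 3 \sqrt{J}$
$h = - 15 \sqrt{3}$ ($h = - \left(-3\right) \sqrt{3} \left(-5\right) = 3 \sqrt{3} \left(-5\right) = - 15 \sqrt{3} \approx -25.981$)
$T{\left(x \right)} = - 15 \sqrt{3}$
$M{\left(10,13 \right)} - 464 T{\left(17 \right)} = \sqrt{2} \sqrt{13} - 464 \left(- 15 \sqrt{3}\right) = \sqrt{26} + 6960 \sqrt{3}$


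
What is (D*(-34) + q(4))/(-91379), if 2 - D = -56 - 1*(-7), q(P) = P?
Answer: 1730/91379 ≈ 0.018932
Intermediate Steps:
D = 51 (D = 2 - (-56 - 1*(-7)) = 2 - (-56 + 7) = 2 - 1*(-49) = 2 + 49 = 51)
(D*(-34) + q(4))/(-91379) = (51*(-34) + 4)/(-91379) = (-1734 + 4)*(-1/91379) = -1730*(-1/91379) = 1730/91379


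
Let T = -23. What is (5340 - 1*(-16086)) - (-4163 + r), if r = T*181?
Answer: 29752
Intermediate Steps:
r = -4163 (r = -23*181 = -4163)
(5340 - 1*(-16086)) - (-4163 + r) = (5340 - 1*(-16086)) - (-4163 - 4163) = (5340 + 16086) - 1*(-8326) = 21426 + 8326 = 29752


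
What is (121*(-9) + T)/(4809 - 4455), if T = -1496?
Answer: -2585/354 ≈ -7.3023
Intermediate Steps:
(121*(-9) + T)/(4809 - 4455) = (121*(-9) - 1496)/(4809 - 4455) = (-1089 - 1496)/354 = -2585*1/354 = -2585/354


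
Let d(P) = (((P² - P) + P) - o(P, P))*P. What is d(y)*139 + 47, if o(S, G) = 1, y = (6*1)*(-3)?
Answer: -808099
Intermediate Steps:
y = -18 (y = 6*(-3) = -18)
d(P) = P*(-1 + P²) (d(P) = (((P² - P) + P) - 1*1)*P = (P² - 1)*P = (-1 + P²)*P = P*(-1 + P²))
d(y)*139 + 47 = ((-18)³ - 1*(-18))*139 + 47 = (-5832 + 18)*139 + 47 = -5814*139 + 47 = -808146 + 47 = -808099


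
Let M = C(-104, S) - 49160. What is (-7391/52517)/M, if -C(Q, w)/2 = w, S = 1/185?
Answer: 1367335/477621213234 ≈ 2.8628e-6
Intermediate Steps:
S = 1/185 ≈ 0.0054054
C(Q, w) = -2*w
M = -9094602/185 (M = -2*1/185 - 49160 = -2/185 - 49160 = -9094602/185 ≈ -49160.)
(-7391/52517)/M = (-7391/52517)/(-9094602/185) = -7391*1/52517*(-185/9094602) = -7391/52517*(-185/9094602) = 1367335/477621213234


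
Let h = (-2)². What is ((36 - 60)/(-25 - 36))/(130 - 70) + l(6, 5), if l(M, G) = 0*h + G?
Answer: 1527/305 ≈ 5.0066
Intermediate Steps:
h = 4
l(M, G) = G (l(M, G) = 0*4 + G = 0 + G = G)
((36 - 60)/(-25 - 36))/(130 - 70) + l(6, 5) = ((36 - 60)/(-25 - 36))/(130 - 70) + 5 = -24/(-61)/60 + 5 = -24*(-1/61)*(1/60) + 5 = (24/61)*(1/60) + 5 = 2/305 + 5 = 1527/305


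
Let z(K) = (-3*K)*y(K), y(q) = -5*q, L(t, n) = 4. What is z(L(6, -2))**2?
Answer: 57600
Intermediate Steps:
z(K) = 15*K**2 (z(K) = (-3*K)*(-5*K) = 15*K**2)
z(L(6, -2))**2 = (15*4**2)**2 = (15*16)**2 = 240**2 = 57600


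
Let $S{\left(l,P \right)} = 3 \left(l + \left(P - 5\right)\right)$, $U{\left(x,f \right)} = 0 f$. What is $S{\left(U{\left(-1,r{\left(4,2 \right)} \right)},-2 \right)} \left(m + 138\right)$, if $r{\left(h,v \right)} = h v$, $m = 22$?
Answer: $-3360$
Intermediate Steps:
$U{\left(x,f \right)} = 0$
$S{\left(l,P \right)} = -15 + 3 P + 3 l$ ($S{\left(l,P \right)} = 3 \left(l + \left(-5 + P\right)\right) = 3 \left(-5 + P + l\right) = -15 + 3 P + 3 l$)
$S{\left(U{\left(-1,r{\left(4,2 \right)} \right)},-2 \right)} \left(m + 138\right) = \left(-15 + 3 \left(-2\right) + 3 \cdot 0\right) \left(22 + 138\right) = \left(-15 - 6 + 0\right) 160 = \left(-21\right) 160 = -3360$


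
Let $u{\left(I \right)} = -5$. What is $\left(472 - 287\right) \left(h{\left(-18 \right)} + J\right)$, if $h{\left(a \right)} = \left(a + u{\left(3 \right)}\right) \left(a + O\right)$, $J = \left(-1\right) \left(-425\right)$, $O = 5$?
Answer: $133940$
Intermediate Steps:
$J = 425$
$h{\left(a \right)} = \left(-5 + a\right) \left(5 + a\right)$ ($h{\left(a \right)} = \left(a - 5\right) \left(a + 5\right) = \left(-5 + a\right) \left(5 + a\right)$)
$\left(472 - 287\right) \left(h{\left(-18 \right)} + J\right) = \left(472 - 287\right) \left(\left(-25 + \left(-18\right)^{2}\right) + 425\right) = \left(472 - 287\right) \left(\left(-25 + 324\right) + 425\right) = 185 \left(299 + 425\right) = 185 \cdot 724 = 133940$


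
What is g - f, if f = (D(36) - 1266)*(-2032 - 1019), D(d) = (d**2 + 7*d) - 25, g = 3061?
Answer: 787168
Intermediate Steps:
D(d) = -25 + d**2 + 7*d
f = -784107 (f = ((-25 + 36**2 + 7*36) - 1266)*(-2032 - 1019) = ((-25 + 1296 + 252) - 1266)*(-3051) = (1523 - 1266)*(-3051) = 257*(-3051) = -784107)
g - f = 3061 - 1*(-784107) = 3061 + 784107 = 787168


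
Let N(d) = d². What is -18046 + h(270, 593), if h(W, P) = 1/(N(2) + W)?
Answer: -4944603/274 ≈ -18046.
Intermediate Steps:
h(W, P) = 1/(4 + W) (h(W, P) = 1/(2² + W) = 1/(4 + W))
-18046 + h(270, 593) = -18046 + 1/(4 + 270) = -18046 + 1/274 = -4944603/274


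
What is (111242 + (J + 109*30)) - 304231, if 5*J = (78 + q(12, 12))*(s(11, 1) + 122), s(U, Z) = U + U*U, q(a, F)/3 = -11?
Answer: -187433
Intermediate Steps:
q(a, F) = -33 (q(a, F) = 3*(-11) = -33)
s(U, Z) = U + U**2
J = 2286 (J = ((78 - 33)*(11*(1 + 11) + 122))/5 = (45*(11*12 + 122))/5 = (45*(132 + 122))/5 = (45*254)/5 = (1/5)*11430 = 2286)
(111242 + (J + 109*30)) - 304231 = (111242 + (2286 + 109*30)) - 304231 = (111242 + (2286 + 3270)) - 304231 = (111242 + 5556) - 304231 = 116798 - 304231 = -187433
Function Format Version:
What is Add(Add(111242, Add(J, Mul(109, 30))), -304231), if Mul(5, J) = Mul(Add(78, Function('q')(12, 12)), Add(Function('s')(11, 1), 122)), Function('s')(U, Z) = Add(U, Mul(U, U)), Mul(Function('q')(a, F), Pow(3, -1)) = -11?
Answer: -187433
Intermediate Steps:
Function('q')(a, F) = -33 (Function('q')(a, F) = Mul(3, -11) = -33)
Function('s')(U, Z) = Add(U, Pow(U, 2))
J = 2286 (J = Mul(Rational(1, 5), Mul(Add(78, -33), Add(Mul(11, Add(1, 11)), 122))) = Mul(Rational(1, 5), Mul(45, Add(Mul(11, 12), 122))) = Mul(Rational(1, 5), Mul(45, Add(132, 122))) = Mul(Rational(1, 5), Mul(45, 254)) = Mul(Rational(1, 5), 11430) = 2286)
Add(Add(111242, Add(J, Mul(109, 30))), -304231) = Add(Add(111242, Add(2286, Mul(109, 30))), -304231) = Add(Add(111242, Add(2286, 3270)), -304231) = Add(Add(111242, 5556), -304231) = Add(116798, -304231) = -187433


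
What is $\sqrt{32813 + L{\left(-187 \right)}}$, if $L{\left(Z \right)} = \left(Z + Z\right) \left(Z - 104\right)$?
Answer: $\sqrt{141647} \approx 376.36$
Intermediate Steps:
$L{\left(Z \right)} = 2 Z \left(-104 + Z\right)$
$\sqrt{32813 + L{\left(-187 \right)}} = \sqrt{32813 + 2 \left(-187\right) \left(-104 - 187\right)} = \sqrt{32813 + 2 \left(-187\right) \left(-291\right)} = \sqrt{32813 + 108834} = \sqrt{141647}$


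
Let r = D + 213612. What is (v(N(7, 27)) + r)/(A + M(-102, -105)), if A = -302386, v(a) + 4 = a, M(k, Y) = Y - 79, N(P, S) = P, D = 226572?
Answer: -440187/302570 ≈ -1.4548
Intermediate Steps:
M(k, Y) = -79 + Y
r = 440184 (r = 226572 + 213612 = 440184)
v(a) = -4 + a
(v(N(7, 27)) + r)/(A + M(-102, -105)) = ((-4 + 7) + 440184)/(-302386 + (-79 - 105)) = (3 + 440184)/(-302386 - 184) = 440187/(-302570) = 440187*(-1/302570) = -440187/302570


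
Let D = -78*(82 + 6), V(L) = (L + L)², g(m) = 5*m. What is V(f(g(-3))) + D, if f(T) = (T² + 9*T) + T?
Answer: 15636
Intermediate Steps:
f(T) = T² + 10*T
V(L) = 4*L² (V(L) = (2*L)² = 4*L²)
D = -6864 (D = -78*88 = -6864)
V(f(g(-3))) + D = 4*((5*(-3))*(10 + 5*(-3)))² - 6864 = 4*(-15*(10 - 15))² - 6864 = 4*(-15*(-5))² - 6864 = 4*75² - 6864 = 4*5625 - 6864 = 22500 - 6864 = 15636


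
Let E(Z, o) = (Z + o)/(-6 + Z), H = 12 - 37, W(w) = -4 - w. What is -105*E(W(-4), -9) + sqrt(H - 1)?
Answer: -315/2 + I*sqrt(26) ≈ -157.5 + 5.099*I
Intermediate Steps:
H = -25
E(Z, o) = (Z + o)/(-6 + Z)
-105*E(W(-4), -9) + sqrt(H - 1) = -105*((-4 - 1*(-4)) - 9)/(-6 + (-4 - 1*(-4))) + sqrt(-25 - 1) = -105*((-4 + 4) - 9)/(-6 + (-4 + 4)) + sqrt(-26) = -105*(0 - 9)/(-6 + 0) + I*sqrt(26) = -105*(-9)/(-6) + I*sqrt(26) = -(-35)*(-9)/2 + I*sqrt(26) = -105*3/2 + I*sqrt(26) = -315/2 + I*sqrt(26)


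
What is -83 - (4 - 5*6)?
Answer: -57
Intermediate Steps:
-83 - (4 - 5*6) = -83 - (4 - 30) = -83 - 1*(-26) = -83 + 26 = -57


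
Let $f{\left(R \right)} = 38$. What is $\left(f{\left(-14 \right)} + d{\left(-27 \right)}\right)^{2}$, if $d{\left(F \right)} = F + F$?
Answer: $256$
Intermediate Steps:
$d{\left(F \right)} = 2 F$
$\left(f{\left(-14 \right)} + d{\left(-27 \right)}\right)^{2} = \left(38 + 2 \left(-27\right)\right)^{2} = \left(38 - 54\right)^{2} = \left(-16\right)^{2} = 256$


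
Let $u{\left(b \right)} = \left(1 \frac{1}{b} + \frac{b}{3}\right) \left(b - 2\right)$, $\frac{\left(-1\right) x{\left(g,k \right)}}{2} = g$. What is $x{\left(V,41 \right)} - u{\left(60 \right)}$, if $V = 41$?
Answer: $- \frac{37289}{30} \approx -1243.0$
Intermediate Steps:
$x{\left(g,k \right)} = - 2 g$
$u{\left(b \right)} = \left(-2 + b\right) \left(\frac{1}{b} + \frac{b}{3}\right)$ ($u{\left(b \right)} = \left(\frac{1}{b} + b \frac{1}{3}\right) \left(-2 + b\right) = \left(\frac{1}{b} + \frac{b}{3}\right) \left(-2 + b\right) = \left(-2 + b\right) \left(\frac{1}{b} + \frac{b}{3}\right)$)
$x{\left(V,41 \right)} - u{\left(60 \right)} = \left(-2\right) 41 - \frac{-6 + 60 \left(3 + 60^{2} - 120\right)}{3 \cdot 60} = -82 - \frac{1}{3} \cdot \frac{1}{60} \left(-6 + 60 \left(3 + 3600 - 120\right)\right) = -82 - \frac{1}{3} \cdot \frac{1}{60} \left(-6 + 60 \cdot 3483\right) = -82 - \frac{1}{3} \cdot \frac{1}{60} \left(-6 + 208980\right) = -82 - \frac{1}{3} \cdot \frac{1}{60} \cdot 208974 = -82 - \frac{34829}{30} = - \frac{37289}{30}$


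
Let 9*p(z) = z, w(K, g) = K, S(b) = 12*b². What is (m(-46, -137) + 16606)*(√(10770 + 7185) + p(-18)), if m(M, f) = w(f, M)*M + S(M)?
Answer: -96600 + 144900*√1995 ≈ 6.3754e+6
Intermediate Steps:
p(z) = z/9
m(M, f) = 12*M² + M*f (m(M, f) = f*M + 12*M² = M*f + 12*M² = 12*M² + M*f)
(m(-46, -137) + 16606)*(√(10770 + 7185) + p(-18)) = (-46*(-137 + 12*(-46)) + 16606)*(√(10770 + 7185) + (⅑)*(-18)) = (-46*(-137 - 552) + 16606)*(√17955 - 2) = (-46*(-689) + 16606)*(3*√1995 - 2) = (31694 + 16606)*(-2 + 3*√1995) = 48300*(-2 + 3*√1995) = -96600 + 144900*√1995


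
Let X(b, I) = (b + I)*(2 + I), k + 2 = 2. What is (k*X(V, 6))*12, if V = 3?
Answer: 0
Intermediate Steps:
k = 0 (k = -2 + 2 = 0)
X(b, I) = (2 + I)*(I + b) (X(b, I) = (I + b)*(2 + I) = (2 + I)*(I + b))
(k*X(V, 6))*12 = (0*(6² + 2*6 + 2*3 + 6*3))*12 = (0*(36 + 12 + 6 + 18))*12 = (0*72)*12 = 0*12 = 0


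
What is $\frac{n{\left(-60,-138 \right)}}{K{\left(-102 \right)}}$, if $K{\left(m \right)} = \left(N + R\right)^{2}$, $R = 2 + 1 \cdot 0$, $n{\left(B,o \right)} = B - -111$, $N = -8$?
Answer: $\frac{17}{12} \approx 1.4167$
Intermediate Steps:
$n{\left(B,o \right)} = 111 + B$ ($n{\left(B,o \right)} = B + 111 = 111 + B$)
$R = 2$ ($R = 2 + 0 = 2$)
$K{\left(m \right)} = 36$ ($K{\left(m \right)} = \left(-8 + 2\right)^{2} = \left(-6\right)^{2} = 36$)
$\frac{n{\left(-60,-138 \right)}}{K{\left(-102 \right)}} = \frac{111 - 60}{36} = 51 \cdot \frac{1}{36} = \frac{17}{12}$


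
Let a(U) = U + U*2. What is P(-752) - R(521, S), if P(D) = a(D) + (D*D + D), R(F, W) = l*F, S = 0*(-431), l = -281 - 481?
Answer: 959498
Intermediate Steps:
l = -762
a(U) = 3*U (a(U) = U + 2*U = 3*U)
S = 0
R(F, W) = -762*F
P(D) = D**2 + 4*D (P(D) = 3*D + (D*D + D) = 3*D + (D**2 + D) = 3*D + (D + D**2) = D**2 + 4*D)
P(-752) - R(521, S) = -752*(4 - 752) - (-762)*521 = -752*(-748) - 1*(-397002) = 562496 + 397002 = 959498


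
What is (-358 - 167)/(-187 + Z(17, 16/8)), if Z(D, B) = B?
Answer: 105/37 ≈ 2.8378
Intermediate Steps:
(-358 - 167)/(-187 + Z(17, 16/8)) = (-358 - 167)/(-187 + 16/8) = -525/(-187 + 16*(1/8)) = -525/(-187 + 2) = -525/(-185) = -525*(-1/185) = 105/37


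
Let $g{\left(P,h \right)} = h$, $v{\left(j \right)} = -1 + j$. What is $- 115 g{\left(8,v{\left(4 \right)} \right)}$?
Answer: $-345$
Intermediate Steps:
$- 115 g{\left(8,v{\left(4 \right)} \right)} = - 115 \left(-1 + 4\right) = \left(-115\right) 3 = -345$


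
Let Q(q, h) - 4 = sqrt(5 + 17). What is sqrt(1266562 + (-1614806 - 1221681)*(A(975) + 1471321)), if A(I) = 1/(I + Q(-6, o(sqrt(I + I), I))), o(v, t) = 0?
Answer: sqrt(-4085740611523422 - 4173381622765*sqrt(22))/sqrt(979 + sqrt(22)) ≈ 2.0429e+6*I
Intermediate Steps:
Q(q, h) = 4 + sqrt(22) (Q(q, h) = 4 + sqrt(5 + 17) = 4 + sqrt(22))
A(I) = 1/(4 + I + sqrt(22)) (A(I) = 1/(I + (4 + sqrt(22))) = 1/(4 + I + sqrt(22)))
sqrt(1266562 + (-1614806 - 1221681)*(A(975) + 1471321)) = sqrt(1266562 + (-1614806 - 1221681)*(1/(4 + 975 + sqrt(22)) + 1471321)) = sqrt(1266562 - 2836487*(1/(979 + sqrt(22)) + 1471321)) = sqrt(1266562 - 2836487*(1471321 + 1/(979 + sqrt(22)))) = sqrt(1266562 + (-4173382889327 - 2836487/(979 + sqrt(22)))) = sqrt(-4173381622765 - 2836487/(979 + sqrt(22)))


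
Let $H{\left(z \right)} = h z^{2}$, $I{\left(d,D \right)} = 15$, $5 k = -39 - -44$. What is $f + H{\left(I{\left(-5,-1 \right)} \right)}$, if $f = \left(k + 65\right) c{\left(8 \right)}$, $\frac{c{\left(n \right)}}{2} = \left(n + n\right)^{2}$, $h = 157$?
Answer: $69117$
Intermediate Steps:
$k = 1$ ($k = \frac{-39 - -44}{5} = \frac{-39 + 44}{5} = \frac{1}{5} \cdot 5 = 1$)
$c{\left(n \right)} = 8 n^{2}$ ($c{\left(n \right)} = 2 \left(n + n\right)^{2} = 2 \left(2 n\right)^{2} = 2 \cdot 4 n^{2} = 8 n^{2}$)
$H{\left(z \right)} = 157 z^{2}$
$f = 33792$ ($f = \left(1 + 65\right) 8 \cdot 8^{2} = 66 \cdot 8 \cdot 64 = 66 \cdot 512 = 33792$)
$f + H{\left(I{\left(-5,-1 \right)} \right)} = 33792 + 157 \cdot 15^{2} = 33792 + 157 \cdot 225 = 33792 + 35325 = 69117$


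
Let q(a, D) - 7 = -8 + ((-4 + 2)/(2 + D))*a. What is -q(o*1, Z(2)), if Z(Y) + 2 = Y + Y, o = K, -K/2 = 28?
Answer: -27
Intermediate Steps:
K = -56 (K = -2*28 = -56)
o = -56
Z(Y) = -2 + 2*Y (Z(Y) = -2 + (Y + Y) = -2 + 2*Y)
q(a, D) = -1 - 2*a/(2 + D) (q(a, D) = 7 + (-8 + ((-4 + 2)/(2 + D))*a) = 7 + (-8 + (-2/(2 + D))*a) = 7 + (-8 - 2*a/(2 + D)) = -1 - 2*a/(2 + D))
-q(o*1, Z(2)) = -(-2 - (-2 + 2*2) - (-112))/(2 + (-2 + 2*2)) = -(-2 - (-2 + 4) - 2*(-56))/(2 + (-2 + 4)) = -(-2 - 1*2 + 112)/(2 + 2) = -(-2 - 2 + 112)/4 = -108/4 = -1*27 = -27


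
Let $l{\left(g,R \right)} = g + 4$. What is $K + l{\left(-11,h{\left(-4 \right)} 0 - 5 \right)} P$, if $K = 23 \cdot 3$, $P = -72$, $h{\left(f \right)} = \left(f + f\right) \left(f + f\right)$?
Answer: $573$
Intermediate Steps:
$h{\left(f \right)} = 4 f^{2}$ ($h{\left(f \right)} = 2 f 2 f = 4 f^{2}$)
$K = 69$
$l{\left(g,R \right)} = 4 + g$
$K + l{\left(-11,h{\left(-4 \right)} 0 - 5 \right)} P = 69 + \left(4 - 11\right) \left(-72\right) = 69 - -504 = 69 + 504 = 573$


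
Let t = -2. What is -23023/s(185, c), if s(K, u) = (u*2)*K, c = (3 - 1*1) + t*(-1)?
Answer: -23023/1480 ≈ -15.556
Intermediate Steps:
c = 4 (c = (3 - 1*1) - 2*(-1) = (3 - 1) + 2 = 2 + 2 = 4)
s(K, u) = 2*K*u (s(K, u) = (2*u)*K = 2*K*u)
-23023/s(185, c) = -23023/(2*185*4) = -23023/1480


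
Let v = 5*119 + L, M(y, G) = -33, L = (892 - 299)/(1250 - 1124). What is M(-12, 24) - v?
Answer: -79721/126 ≈ -632.71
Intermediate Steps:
L = 593/126 ≈ 4.7064
v = 75563/126 (v = 5*119 + 593/126 = 595 + 593/126 = 75563/126 ≈ 599.71)
M(-12, 24) - v = -33 - 1*75563/126 = -33 - 75563/126 = -79721/126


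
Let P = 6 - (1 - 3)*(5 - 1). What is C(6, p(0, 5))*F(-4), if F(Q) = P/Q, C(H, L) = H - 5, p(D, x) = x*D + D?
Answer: -7/2 ≈ -3.5000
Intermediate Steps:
p(D, x) = D + D*x (p(D, x) = D*x + D = D + D*x)
C(H, L) = -5 + H
P = 14 (P = 6 - (-2)*4 = 6 - 1*(-8) = 6 + 8 = 14)
F(Q) = 14/Q
C(6, p(0, 5))*F(-4) = (-5 + 6)*(14/(-4)) = 1*(14*(-¼)) = 1*(-7/2) = -7/2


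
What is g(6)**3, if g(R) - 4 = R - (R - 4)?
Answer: 512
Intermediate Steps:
g(R) = 8 (g(R) = 4 + (R - (R - 4)) = 4 + (R - (-4 + R)) = 4 + (R + (4 - R)) = 4 + 4 = 8)
g(6)**3 = 8**3 = 512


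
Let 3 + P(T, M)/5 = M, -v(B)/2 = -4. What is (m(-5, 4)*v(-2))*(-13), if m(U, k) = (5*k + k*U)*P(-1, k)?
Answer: 0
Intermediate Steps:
v(B) = 8 (v(B) = -2*(-4) = 8)
P(T, M) = -15 + 5*M
m(U, k) = (-15 + 5*k)*(5*k + U*k) (m(U, k) = (5*k + k*U)*(-15 + 5*k) = (5*k + U*k)*(-15 + 5*k) = (-15 + 5*k)*(5*k + U*k))
(m(-5, 4)*v(-2))*(-13) = ((5*4*(-3 + 4)*(5 - 5))*8)*(-13) = ((5*4*1*0)*8)*(-13) = (0*8)*(-13) = 0*(-13) = 0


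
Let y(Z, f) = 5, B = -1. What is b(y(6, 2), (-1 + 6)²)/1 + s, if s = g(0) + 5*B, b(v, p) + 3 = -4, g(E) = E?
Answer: -12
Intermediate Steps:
b(v, p) = -7 (b(v, p) = -3 - 4 = -7)
s = -5 (s = 0 + 5*(-1) = 0 - 5 = -5)
b(y(6, 2), (-1 + 6)²)/1 + s = -7/1 - 5 = -7*1 - 5 = -7 - 5 = -12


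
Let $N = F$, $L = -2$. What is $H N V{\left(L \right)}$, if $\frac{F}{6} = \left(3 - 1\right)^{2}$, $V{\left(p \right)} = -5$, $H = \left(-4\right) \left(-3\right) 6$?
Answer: $-8640$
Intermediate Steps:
$H = 72$ ($H = 12 \cdot 6 = 72$)
$F = 24$ ($F = 6 \left(3 - 1\right)^{2} = 6 \cdot 2^{2} = 6 \cdot 4 = 24$)
$N = 24$
$H N V{\left(L \right)} = 72 \cdot 24 \left(-5\right) = 1728 \left(-5\right) = -8640$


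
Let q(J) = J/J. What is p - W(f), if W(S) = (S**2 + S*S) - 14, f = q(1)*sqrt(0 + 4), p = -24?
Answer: -18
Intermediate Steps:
q(J) = 1
f = 2 (f = 1*sqrt(0 + 4) = 1*sqrt(4) = 1*2 = 2)
W(S) = -14 + 2*S**2 (W(S) = (S**2 + S**2) - 14 = 2*S**2 - 14 = -14 + 2*S**2)
p - W(f) = -24 - (-14 + 2*2**2) = -24 - (-14 + 2*4) = -24 - (-14 + 8) = -24 - 1*(-6) = -24 + 6 = -18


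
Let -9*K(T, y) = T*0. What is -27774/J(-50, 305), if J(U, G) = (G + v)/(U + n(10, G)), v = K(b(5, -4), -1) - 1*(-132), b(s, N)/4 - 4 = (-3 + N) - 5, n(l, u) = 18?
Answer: 888768/437 ≈ 2033.8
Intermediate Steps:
b(s, N) = -16 + 4*N (b(s, N) = 16 + 4*((-3 + N) - 5) = 16 + 4*(-8 + N) = 16 + (-32 + 4*N) = -16 + 4*N)
K(T, y) = 0 (K(T, y) = -T*0/9 = -1/9*0 = 0)
v = 132 (v = 0 - 1*(-132) = 0 + 132 = 132)
J(U, G) = (132 + G)/(18 + U) (J(U, G) = (G + 132)/(U + 18) = (132 + G)/(18 + U))
-27774/J(-50, 305) = -27774*(18 - 50)/(132 + 305) = -27774/(437/(-32)) = -27774/((-1/32*437)) = -27774/(-437/32) = -27774*(-32/437) = 888768/437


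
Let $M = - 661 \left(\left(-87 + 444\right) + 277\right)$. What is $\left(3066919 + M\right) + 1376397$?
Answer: $4024242$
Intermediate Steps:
$M = -419074$ ($M = - 661 \left(357 + 277\right) = \left(-661\right) 634 = -419074$)
$\left(3066919 + M\right) + 1376397 = \left(3066919 - 419074\right) + 1376397 = 2647845 + 1376397 = 4024242$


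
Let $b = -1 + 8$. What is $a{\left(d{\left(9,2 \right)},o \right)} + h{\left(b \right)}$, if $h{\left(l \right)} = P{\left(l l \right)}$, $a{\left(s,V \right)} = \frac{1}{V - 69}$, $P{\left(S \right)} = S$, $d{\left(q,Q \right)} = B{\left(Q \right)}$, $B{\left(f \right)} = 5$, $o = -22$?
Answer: $\frac{4458}{91} \approx 48.989$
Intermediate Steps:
$d{\left(q,Q \right)} = 5$
$a{\left(s,V \right)} = \frac{1}{-69 + V}$
$b = 7$
$h{\left(l \right)} = l^{2}$ ($h{\left(l \right)} = l l = l^{2}$)
$a{\left(d{\left(9,2 \right)},o \right)} + h{\left(b \right)} = \frac{1}{-69 - 22} + 7^{2} = \frac{1}{-91} + 49 = - \frac{1}{91} + 49 = \frac{4458}{91}$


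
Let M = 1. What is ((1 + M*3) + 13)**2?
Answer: 289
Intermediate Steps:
((1 + M*3) + 13)**2 = ((1 + 1*3) + 13)**2 = ((1 + 3) + 13)**2 = (4 + 13)**2 = 17**2 = 289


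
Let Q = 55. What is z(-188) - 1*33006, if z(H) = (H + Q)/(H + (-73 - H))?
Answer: -2409305/73 ≈ -33004.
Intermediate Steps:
z(H) = -55/73 - H/73 (z(H) = (H + 55)/(H + (-73 - H)) = (55 + H)/(-73) = (55 + H)*(-1/73) = -55/73 - H/73)
z(-188) - 1*33006 = (-55/73 - 1/73*(-188)) - 1*33006 = (-55/73 + 188/73) - 33006 = 133/73 - 33006 = -2409305/73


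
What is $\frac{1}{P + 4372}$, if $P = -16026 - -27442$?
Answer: $\frac{1}{15788} \approx 6.3339 \cdot 10^{-5}$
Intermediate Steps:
$P = 11416$ ($P = -16026 + 27442 = 11416$)
$\frac{1}{P + 4372} = \frac{1}{11416 + 4372} = \frac{1}{15788}$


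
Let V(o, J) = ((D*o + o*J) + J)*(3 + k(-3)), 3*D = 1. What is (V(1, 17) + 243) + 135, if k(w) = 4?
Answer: 1855/3 ≈ 618.33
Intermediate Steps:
D = ⅓ (D = (⅓)*1 = ⅓ ≈ 0.33333)
V(o, J) = 7*J + 7*o/3 + 7*J*o (V(o, J) = ((o/3 + o*J) + J)*(3 + 4) = ((o/3 + J*o) + J)*7 = (J + o/3 + J*o)*7 = 7*J + 7*o/3 + 7*J*o)
(V(1, 17) + 243) + 135 = ((7*17 + (7/3)*1 + 7*17*1) + 243) + 135 = ((119 + 7/3 + 119) + 243) + 135 = (721/3 + 243) + 135 = 1450/3 + 135 = 1855/3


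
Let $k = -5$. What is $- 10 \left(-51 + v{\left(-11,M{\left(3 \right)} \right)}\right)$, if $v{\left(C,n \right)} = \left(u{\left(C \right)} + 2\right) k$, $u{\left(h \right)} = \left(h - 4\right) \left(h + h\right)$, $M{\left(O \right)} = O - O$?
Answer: $17110$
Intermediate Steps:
$M{\left(O \right)} = 0$
$u{\left(h \right)} = 2 h \left(-4 + h\right)$ ($u{\left(h \right)} = \left(-4 + h\right) 2 h = 2 h \left(-4 + h\right)$)
$v{\left(C,n \right)} = -10 - 10 C \left(-4 + C\right)$ ($v{\left(C,n \right)} = \left(2 C \left(-4 + C\right) + 2\right) \left(-5\right) = \left(2 + 2 C \left(-4 + C\right)\right) \left(-5\right) = -10 - 10 C \left(-4 + C\right)$)
$- 10 \left(-51 + v{\left(-11,M{\left(3 \right)} \right)}\right) = - 10 \left(-51 - \left(10 - 110 \left(-4 - 11\right)\right)\right) = - 10 \left(-51 - \left(10 - -1650\right)\right) = - 10 \left(-51 - 1660\right) = \left(-10\right) \left(-1711\right) = 17110$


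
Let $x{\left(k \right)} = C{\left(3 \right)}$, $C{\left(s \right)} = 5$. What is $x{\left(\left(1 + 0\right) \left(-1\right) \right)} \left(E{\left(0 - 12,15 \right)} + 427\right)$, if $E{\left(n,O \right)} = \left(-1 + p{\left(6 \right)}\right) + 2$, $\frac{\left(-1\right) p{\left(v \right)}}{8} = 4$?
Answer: $1980$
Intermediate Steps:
$p{\left(v \right)} = -32$ ($p{\left(v \right)} = \left(-8\right) 4 = -32$)
$x{\left(k \right)} = 5$
$E{\left(n,O \right)} = -31$ ($E{\left(n,O \right)} = \left(-1 - 32\right) + 2 = -33 + 2 = -31$)
$x{\left(\left(1 + 0\right) \left(-1\right) \right)} \left(E{\left(0 - 12,15 \right)} + 427\right) = 5 \left(-31 + 427\right) = 5 \cdot 396 = 1980$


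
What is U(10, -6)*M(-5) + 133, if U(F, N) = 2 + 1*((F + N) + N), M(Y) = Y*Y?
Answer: 133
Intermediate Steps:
M(Y) = Y**2
U(F, N) = 2 + F + 2*N (U(F, N) = 2 + 1*(F + 2*N) = 2 + (F + 2*N) = 2 + F + 2*N)
U(10, -6)*M(-5) + 133 = (2 + 10 + 2*(-6))*(-5)**2 + 133 = (2 + 10 - 12)*25 + 133 = 0*25 + 133 = 0 + 133 = 133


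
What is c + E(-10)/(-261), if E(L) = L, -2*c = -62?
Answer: 8101/261 ≈ 31.038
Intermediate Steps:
c = 31 (c = -1/2*(-62) = 31)
c + E(-10)/(-261) = 31 - 10/(-261) = 31 - 10*(-1/261) = 31 + 10/261 = 8101/261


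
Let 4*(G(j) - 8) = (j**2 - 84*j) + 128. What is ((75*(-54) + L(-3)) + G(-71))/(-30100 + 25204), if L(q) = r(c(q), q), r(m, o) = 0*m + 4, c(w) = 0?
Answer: 1673/6528 ≈ 0.25628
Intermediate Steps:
G(j) = 40 - 21*j + j**2/4 (G(j) = 8 + ((j**2 - 84*j) + 128)/4 = 8 + (128 + j**2 - 84*j)/4 = 8 + (32 - 21*j + j**2/4) = 40 - 21*j + j**2/4)
r(m, o) = 4 (r(m, o) = 0 + 4 = 4)
L(q) = 4
((75*(-54) + L(-3)) + G(-71))/(-30100 + 25204) = ((75*(-54) + 4) + (40 - 21*(-71) + (1/4)*(-71)**2))/(-30100 + 25204) = ((-4050 + 4) + (40 + 1491 + (1/4)*5041))/(-4896) = (-4046 + (40 + 1491 + 5041/4))*(-1/4896) = (-4046 + 11165/4)*(-1/4896) = -5019/4*(-1/4896) = 1673/6528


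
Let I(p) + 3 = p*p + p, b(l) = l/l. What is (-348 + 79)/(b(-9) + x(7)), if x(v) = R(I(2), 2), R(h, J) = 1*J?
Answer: -269/3 ≈ -89.667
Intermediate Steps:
b(l) = 1
I(p) = -3 + p + p² (I(p) = -3 + (p*p + p) = -3 + (p² + p) = -3 + (p + p²) = -3 + p + p²)
R(h, J) = J
x(v) = 2
(-348 + 79)/(b(-9) + x(7)) = (-348 + 79)/(1 + 2) = -269/3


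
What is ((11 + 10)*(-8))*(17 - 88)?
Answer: 11928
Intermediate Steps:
((11 + 10)*(-8))*(17 - 88) = (21*(-8))*(-71) = -168*(-71) = 11928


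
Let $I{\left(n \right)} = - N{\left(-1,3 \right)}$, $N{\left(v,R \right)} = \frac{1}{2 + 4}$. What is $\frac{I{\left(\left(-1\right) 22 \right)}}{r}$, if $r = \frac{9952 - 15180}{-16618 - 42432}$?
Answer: $- \frac{29525}{15684} \approx -1.8825$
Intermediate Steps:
$N{\left(v,R \right)} = \frac{1}{6}$
$I{\left(n \right)} = - \frac{1}{6}$ ($I{\left(n \right)} = \left(-1\right) \frac{1}{6} = - \frac{1}{6}$)
$r = \frac{2614}{29525}$ ($r = - \frac{5228}{-59050} = \left(-5228\right) \left(- \frac{1}{59050}\right) = \frac{2614}{29525} \approx 0.088535$)
$\frac{I{\left(\left(-1\right) 22 \right)}}{r} = - \frac{1}{6 \cdot \frac{2614}{29525}} = \left(- \frac{1}{6}\right) \frac{29525}{2614} = - \frac{29525}{15684}$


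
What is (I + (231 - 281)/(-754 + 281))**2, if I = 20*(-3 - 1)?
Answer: 1428084100/223729 ≈ 6383.1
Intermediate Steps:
I = -80 (I = 20*(-4) = -80)
(I + (231 - 281)/(-754 + 281))**2 = (-80 + (231 - 281)/(-754 + 281))**2 = (-80 - 50/(-473))**2 = (-80 - 50*(-1/473))**2 = (-80 + 50/473)**2 = (-37790/473)**2 = 1428084100/223729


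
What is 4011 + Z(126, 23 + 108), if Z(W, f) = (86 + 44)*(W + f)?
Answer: 37421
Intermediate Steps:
Z(W, f) = 130*W + 130*f (Z(W, f) = 130*(W + f) = 130*W + 130*f)
4011 + Z(126, 23 + 108) = 4011 + (130*126 + 130*(23 + 108)) = 4011 + (16380 + 130*131) = 4011 + (16380 + 17030) = 4011 + 33410 = 37421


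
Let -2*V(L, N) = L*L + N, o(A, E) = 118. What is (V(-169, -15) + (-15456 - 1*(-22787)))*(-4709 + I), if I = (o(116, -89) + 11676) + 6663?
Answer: -95438616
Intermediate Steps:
V(L, N) = -N/2 - L**2/2 (V(L, N) = -(L*L + N)/2 = -(L**2 + N)/2 = -(N + L**2)/2 = -N/2 - L**2/2)
I = 18457 (I = (118 + 11676) + 6663 = 11794 + 6663 = 18457)
(V(-169, -15) + (-15456 - 1*(-22787)))*(-4709 + I) = ((-1/2*(-15) - 1/2*(-169)**2) + (-15456 - 1*(-22787)))*(-4709 + 18457) = ((15/2 - 1/2*28561) + (-15456 + 22787))*13748 = ((15/2 - 28561/2) + 7331)*13748 = (-14273 + 7331)*13748 = -6942*13748 = -95438616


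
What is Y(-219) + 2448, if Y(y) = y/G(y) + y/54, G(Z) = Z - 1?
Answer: 4840981/1980 ≈ 2444.9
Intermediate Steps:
G(Z) = -1 + Z
Y(y) = y/54 + y/(-1 + y) (Y(y) = y/(-1 + y) + y/54 = y/54 + y/(-1 + y))
Y(-219) + 2448 = (1/54)*(-219)*(53 - 219)/(-1 - 219) + 2448 = (1/54)*(-219)*(-166)/(-220) + 2448 = (1/54)*(-219)*(-1/220)*(-166) + 2448 = -6059/1980 + 2448 = 4840981/1980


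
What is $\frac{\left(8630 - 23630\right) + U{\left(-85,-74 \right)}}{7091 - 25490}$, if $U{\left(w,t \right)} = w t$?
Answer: $\frac{8710}{18399} \approx 0.4734$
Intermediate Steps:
$U{\left(w,t \right)} = t w$
$\frac{\left(8630 - 23630\right) + U{\left(-85,-74 \right)}}{7091 - 25490} = \frac{\left(8630 - 23630\right) - -6290}{7091 - 25490} = \frac{-15000 + 6290}{-18399} = \left(-8710\right) \left(- \frac{1}{18399}\right) = \frac{8710}{18399}$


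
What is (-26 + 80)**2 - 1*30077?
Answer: -27161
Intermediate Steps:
(-26 + 80)**2 - 1*30077 = 54**2 - 30077 = 2916 - 30077 = -27161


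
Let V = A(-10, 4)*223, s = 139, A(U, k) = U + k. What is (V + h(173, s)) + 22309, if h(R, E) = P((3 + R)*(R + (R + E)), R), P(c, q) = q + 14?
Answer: 21158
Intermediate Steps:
V = -1338 (V = (-10 + 4)*223 = -6*223 = -1338)
P(c, q) = 14 + q
h(R, E) = 14 + R
(V + h(173, s)) + 22309 = (-1338 + (14 + 173)) + 22309 = (-1338 + 187) + 22309 = -1151 + 22309 = 21158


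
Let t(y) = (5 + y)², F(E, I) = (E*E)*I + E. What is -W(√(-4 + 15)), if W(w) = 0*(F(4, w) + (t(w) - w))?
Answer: 0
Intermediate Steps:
F(E, I) = E + I*E² (F(E, I) = E²*I + E = I*E² + E = E + I*E²)
W(w) = 0 (W(w) = 0*(4*(1 + 4*w) + ((5 + w)² - w)) = 0*((4 + 16*w) + ((5 + w)² - w)) = 0*(4 + (5 + w)² + 15*w) = 0)
-W(√(-4 + 15)) = -1*0 = 0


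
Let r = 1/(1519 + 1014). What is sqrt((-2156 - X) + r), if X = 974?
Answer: 3*I*sqrt(2231372893)/2533 ≈ 55.946*I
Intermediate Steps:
r = 1/2533 ≈ 0.00039479
sqrt((-2156 - X) + r) = sqrt((-2156 - 1*974) + 1/2533) = sqrt((-2156 - 974) + 1/2533) = sqrt(-3130 + 1/2533) = sqrt(-7928289/2533) = 3*I*sqrt(2231372893)/2533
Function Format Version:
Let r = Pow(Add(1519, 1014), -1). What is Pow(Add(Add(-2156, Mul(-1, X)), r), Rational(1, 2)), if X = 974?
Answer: Mul(Rational(3, 2533), I, Pow(2231372893, Rational(1, 2))) ≈ Mul(55.946, I)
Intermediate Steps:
r = Rational(1, 2533) (r = Pow(2533, -1) = Rational(1, 2533) ≈ 0.00039479)
Pow(Add(Add(-2156, Mul(-1, X)), r), Rational(1, 2)) = Pow(Add(Add(-2156, Mul(-1, 974)), Rational(1, 2533)), Rational(1, 2)) = Pow(Add(Add(-2156, -974), Rational(1, 2533)), Rational(1, 2)) = Pow(Add(-3130, Rational(1, 2533)), Rational(1, 2)) = Pow(Rational(-7928289, 2533), Rational(1, 2)) = Mul(Rational(3, 2533), I, Pow(2231372893, Rational(1, 2)))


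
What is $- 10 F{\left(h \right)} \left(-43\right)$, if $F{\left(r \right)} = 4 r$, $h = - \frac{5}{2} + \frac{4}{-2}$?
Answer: $-7740$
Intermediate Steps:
$h = - \frac{9}{2}$ ($h = \left(-5\right) \frac{1}{2} + 4 \left(- \frac{1}{2}\right) = - \frac{5}{2} - 2 = - \frac{9}{2} \approx -4.5$)
$- 10 F{\left(h \right)} \left(-43\right) = - 10 \cdot 4 \left(- \frac{9}{2}\right) \left(-43\right) = \left(-10\right) \left(-18\right) \left(-43\right) = 180 \left(-43\right) = -7740$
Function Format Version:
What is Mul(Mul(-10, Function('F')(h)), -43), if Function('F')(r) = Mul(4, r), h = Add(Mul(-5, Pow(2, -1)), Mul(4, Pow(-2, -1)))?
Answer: -7740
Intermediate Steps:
h = Rational(-9, 2) (h = Add(Mul(-5, Rational(1, 2)), Mul(4, Rational(-1, 2))) = Add(Rational(-5, 2), -2) = Rational(-9, 2) ≈ -4.5000)
Mul(Mul(-10, Function('F')(h)), -43) = Mul(Mul(-10, Mul(4, Rational(-9, 2))), -43) = Mul(Mul(-10, -18), -43) = Mul(180, -43) = -7740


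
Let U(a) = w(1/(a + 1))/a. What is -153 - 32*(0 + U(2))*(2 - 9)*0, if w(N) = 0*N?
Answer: -153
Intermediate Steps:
w(N) = 0
U(a) = 0 (U(a) = 0/a = 0)
-153 - 32*(0 + U(2))*(2 - 9)*0 = -153 - 32*(0 + 0)*(2 - 9)*0 = -153 - 32*0*(-7)*0 = -153 - 0*0 = -153 - 32*0 = -153 + 0 = -153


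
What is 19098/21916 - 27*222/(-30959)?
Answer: 361309743/339248722 ≈ 1.0650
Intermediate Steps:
19098/21916 - 27*222/(-30959) = 19098*(1/21916) - 5994*(-1/30959) = 9549/10958 + 5994/30959 = 361309743/339248722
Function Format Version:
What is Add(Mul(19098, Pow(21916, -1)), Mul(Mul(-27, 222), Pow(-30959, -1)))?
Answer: Rational(361309743, 339248722) ≈ 1.0650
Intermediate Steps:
Add(Mul(19098, Pow(21916, -1)), Mul(Mul(-27, 222), Pow(-30959, -1))) = Add(Mul(19098, Rational(1, 21916)), Mul(-5994, Rational(-1, 30959))) = Add(Rational(9549, 10958), Rational(5994, 30959)) = Rational(361309743, 339248722)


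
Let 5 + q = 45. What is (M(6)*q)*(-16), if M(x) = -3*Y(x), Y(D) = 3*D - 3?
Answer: 28800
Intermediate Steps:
q = 40 (q = -5 + 45 = 40)
Y(D) = -3 + 3*D
M(x) = 9 - 9*x (M(x) = -3*(-3 + 3*x) = 9 - 9*x)
(M(6)*q)*(-16) = ((9 - 9*6)*40)*(-16) = ((9 - 54)*40)*(-16) = -45*40*(-16) = -1800*(-16) = 28800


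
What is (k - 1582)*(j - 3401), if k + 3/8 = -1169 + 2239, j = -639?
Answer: 2069995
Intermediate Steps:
k = 8557/8 (k = -3/8 + (-1169 + 2239) = -3/8 + 1070 = 8557/8 ≈ 1069.6)
(k - 1582)*(j - 3401) = (8557/8 - 1582)*(-639 - 3401) = -4099/8*(-4040) = 2069995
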